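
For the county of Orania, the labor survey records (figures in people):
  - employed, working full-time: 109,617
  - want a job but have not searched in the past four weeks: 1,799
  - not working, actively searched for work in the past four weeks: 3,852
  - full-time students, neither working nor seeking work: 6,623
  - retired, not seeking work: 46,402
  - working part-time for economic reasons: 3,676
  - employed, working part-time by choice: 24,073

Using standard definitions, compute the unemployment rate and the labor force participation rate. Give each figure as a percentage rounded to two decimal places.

Unemployment rate ≈ 2.73%; labor force participation rate ≈ 72.03%.

Employed = 109,617 + 3,676 + 24,073 = 137,366 (anyone who worked, including part-time for economic reasons, counts as employed).
Unemployed = 3,852.
Labor force = 137,366 + 3,852 = 141,218.
Not in labor force = 1,799 + 6,623 + 46,402 = 54,824 (those not working and not actively searching are outside the labor force — including those who want a job but have given up searching).
Civilian working-age population = 141,218 + 54,824 = 196,042.
Unemployment rate = 3,852 / 141,218 = 2.73%.
Labor force participation rate = 141,218 / 196,042 = 72.03%.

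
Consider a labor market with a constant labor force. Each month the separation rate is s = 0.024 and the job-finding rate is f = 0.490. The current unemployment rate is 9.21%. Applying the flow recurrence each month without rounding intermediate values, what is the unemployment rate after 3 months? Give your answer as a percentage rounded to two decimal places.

Unemployment rate after three months ≈ 5.19%.

With a fixed labor force, u_{t+1} = u_t + s·(1−u_t) − f·u_t = u_t·(1−s−f) + s.
Here 1−s−f = 0.486 and s = 0.024.
u_1 = 0.092100 × 0.486 + 0.024 = 0.068761.
u_2 = 0.068761 × 0.486 + 0.024 = 0.057418.
u_3 = 0.057418 × 0.486 + 0.024 = 0.051905.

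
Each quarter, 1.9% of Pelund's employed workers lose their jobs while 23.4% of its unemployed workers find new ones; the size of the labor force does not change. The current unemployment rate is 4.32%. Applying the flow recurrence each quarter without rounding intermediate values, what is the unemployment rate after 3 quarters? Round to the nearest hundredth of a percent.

Unemployment rate after three quarters ≈ 6.18%.

With a fixed labor force, u_{t+1} = u_t + s·(1−u_t) − f·u_t = u_t·(1−s−f) + s.
Here 1−s−f = 0.747 and s = 0.019.
u_1 = 0.043200 × 0.747 + 0.019 = 0.051270.
u_2 = 0.051270 × 0.747 + 0.019 = 0.057299.
u_3 = 0.057299 × 0.747 + 0.019 = 0.061802.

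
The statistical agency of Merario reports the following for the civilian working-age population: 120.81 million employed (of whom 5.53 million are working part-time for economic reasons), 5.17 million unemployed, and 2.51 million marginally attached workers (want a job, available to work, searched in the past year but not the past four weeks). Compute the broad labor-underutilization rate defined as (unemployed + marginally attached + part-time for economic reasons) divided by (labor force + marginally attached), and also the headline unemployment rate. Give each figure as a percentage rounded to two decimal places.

Broad underutilization rate ≈ 10.28%; headline unemployment rate ≈ 4.10%.

Labor force = 120.81 + 5.17 = 125.98 million.
Numerator = 5.17 + 2.51 + 5.53 = 13.21 million.
Denominator = 125.98 + 2.51 = 128.49 million.
Broad rate = 13.21 / 128.49 = 10.28%.
Headline unemployment rate = 5.17 / 125.98 = 4.10%.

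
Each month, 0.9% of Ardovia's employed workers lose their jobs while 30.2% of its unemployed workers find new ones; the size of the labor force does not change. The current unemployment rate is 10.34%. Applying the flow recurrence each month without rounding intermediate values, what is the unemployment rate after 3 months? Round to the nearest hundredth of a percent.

With a fixed labor force, u_{t+1} = u_t + s·(1−u_t) − f·u_t = u_t·(1−s−f) + s.
Here 1−s−f = 0.689 and s = 0.009.
u_1 = 0.103400 × 0.689 + 0.009 = 0.080243.
u_2 = 0.080243 × 0.689 + 0.009 = 0.064287.
u_3 = 0.064287 × 0.689 + 0.009 = 0.053294.

Unemployment rate after three months ≈ 5.33%.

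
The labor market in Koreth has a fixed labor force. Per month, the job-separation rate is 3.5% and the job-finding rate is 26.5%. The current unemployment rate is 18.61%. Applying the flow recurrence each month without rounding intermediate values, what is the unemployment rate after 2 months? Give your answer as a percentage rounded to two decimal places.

Unemployment rate after two months ≈ 15.07%.

With a fixed labor force, u_{t+1} = u_t + s·(1−u_t) − f·u_t = u_t·(1−s−f) + s.
Here 1−s−f = 0.700 and s = 0.035.
u_1 = 0.186100 × 0.700 + 0.035 = 0.165270.
u_2 = 0.165270 × 0.700 + 0.035 = 0.150689.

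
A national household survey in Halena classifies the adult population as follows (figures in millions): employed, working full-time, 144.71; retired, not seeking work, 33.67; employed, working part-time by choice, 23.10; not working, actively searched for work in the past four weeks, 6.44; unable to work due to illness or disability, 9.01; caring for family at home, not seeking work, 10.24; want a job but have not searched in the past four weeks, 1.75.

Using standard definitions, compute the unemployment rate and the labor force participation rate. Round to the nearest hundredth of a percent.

Unemployment rate ≈ 3.70%; labor force participation rate ≈ 76.12%.

Employed = 144.71 + 23.10 = 167.81 million.
Unemployed = 6.44 million.
Labor force = 167.81 + 6.44 = 174.25 million.
Not in labor force = 33.67 + 9.01 + 10.24 + 1.75 = 54.67 million (those not working and not actively searching are outside the labor force — including those who want a job but have given up searching).
Civilian working-age population = 174.25 + 54.67 = 228.92 million.
Unemployment rate = 6.44 / 174.25 = 3.70%.
Labor force participation rate = 174.25 / 228.92 = 76.12%.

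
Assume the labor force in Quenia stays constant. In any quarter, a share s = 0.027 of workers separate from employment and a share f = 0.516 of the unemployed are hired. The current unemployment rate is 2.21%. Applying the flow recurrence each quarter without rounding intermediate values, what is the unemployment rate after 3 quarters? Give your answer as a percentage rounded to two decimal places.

Unemployment rate after three quarters ≈ 4.71%.

With a fixed labor force, u_{t+1} = u_t + s·(1−u_t) − f·u_t = u_t·(1−s−f) + s.
Here 1−s−f = 0.457 and s = 0.027.
u_1 = 0.022100 × 0.457 + 0.027 = 0.037100.
u_2 = 0.037100 × 0.457 + 0.027 = 0.043955.
u_3 = 0.043955 × 0.457 + 0.027 = 0.047087.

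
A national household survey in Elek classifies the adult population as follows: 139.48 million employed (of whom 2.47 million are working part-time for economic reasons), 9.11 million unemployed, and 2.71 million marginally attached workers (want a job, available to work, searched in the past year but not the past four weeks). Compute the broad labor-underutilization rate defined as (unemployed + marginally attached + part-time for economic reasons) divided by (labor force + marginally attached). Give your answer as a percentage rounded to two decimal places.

Broad underutilization rate ≈ 9.44%.

Labor force = 139.48 + 9.11 = 148.59 million.
Numerator = 9.11 + 2.71 + 2.47 = 14.29 million.
Denominator = 148.59 + 2.71 = 151.30 million.
Broad rate = 14.29 / 151.30 = 9.44%.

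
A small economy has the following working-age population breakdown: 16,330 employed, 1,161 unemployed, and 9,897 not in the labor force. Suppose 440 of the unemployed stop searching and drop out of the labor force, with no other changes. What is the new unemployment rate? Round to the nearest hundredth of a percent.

New unemployment rate ≈ 4.23%.

Initially, labor force = 16,330 + 1,161 = 17,491, so u = 1,161/17,491 = 6.64%.
After the change, unemployed and labor force both fall by 440 → E = 16,330, U = 721, labor force = 17,051.
New unemployment rate = 721 / 17,051 = 4.23%.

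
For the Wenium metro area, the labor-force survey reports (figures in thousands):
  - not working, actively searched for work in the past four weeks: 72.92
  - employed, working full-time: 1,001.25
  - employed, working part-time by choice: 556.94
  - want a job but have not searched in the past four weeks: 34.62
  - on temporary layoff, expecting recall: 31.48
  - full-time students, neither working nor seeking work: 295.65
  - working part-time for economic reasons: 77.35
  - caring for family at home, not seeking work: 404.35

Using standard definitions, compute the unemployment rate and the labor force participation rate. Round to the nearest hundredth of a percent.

Employed = 1,001.25 + 556.94 + 77.35 = 1,635.54 thousand (anyone who worked, including part-time for economic reasons, counts as employed).
Unemployed = 72.92 + 31.48 = 104.40 thousand (jobless and actively searching, or on temporary layoff).
Labor force = 1,635.54 + 104.40 = 1,739.94 thousand.
Not in labor force = 34.62 + 295.65 + 404.35 = 734.62 thousand (those not working and not actively searching are outside the labor force — including those who want a job but have given up searching).
Civilian working-age population = 1,739.94 + 734.62 = 2,474.56 thousand.
Unemployment rate = 104.40 / 1,739.94 = 6.00%.
Labor force participation rate = 1,739.94 / 2,474.56 = 70.31%.

Unemployment rate ≈ 6.00%; labor force participation rate ≈ 70.31%.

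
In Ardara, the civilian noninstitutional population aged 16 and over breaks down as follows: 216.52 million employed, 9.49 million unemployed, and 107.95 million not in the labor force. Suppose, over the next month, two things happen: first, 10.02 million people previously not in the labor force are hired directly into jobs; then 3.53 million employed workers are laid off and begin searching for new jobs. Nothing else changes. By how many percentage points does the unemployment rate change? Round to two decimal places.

Initially, labor force = 216.52 + 9.49 = 226.01 million, so u = 9.49/226.01 = 4.20%.
After the first change, employed and labor force both rise by 10.02; unemployed unchanged → E = 226.54, U = 9.49, labor force = 236.03 million.
After the second change, employed falls and unemployed rises by 3.53; labor force unchanged → E = 223.01, U = 13.02, labor force = 236.03 million.
New unemployment rate = 13.02 / 236.03 = 5.52%.
Change = 5.52% − 4.20% = +1.32 percentage points.

The unemployment rate changes by +1.32 percentage points.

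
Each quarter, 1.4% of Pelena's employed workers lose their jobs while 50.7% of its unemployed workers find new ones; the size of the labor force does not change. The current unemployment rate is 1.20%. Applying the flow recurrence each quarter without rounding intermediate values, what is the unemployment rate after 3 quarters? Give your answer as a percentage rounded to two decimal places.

With a fixed labor force, u_{t+1} = u_t + s·(1−u_t) − f·u_t = u_t·(1−s−f) + s.
Here 1−s−f = 0.479 and s = 0.014.
u_1 = 0.012000 × 0.479 + 0.014 = 0.019748.
u_2 = 0.019748 × 0.479 + 0.014 = 0.023459.
u_3 = 0.023459 × 0.479 + 0.014 = 0.025237.

Unemployment rate after three quarters ≈ 2.52%.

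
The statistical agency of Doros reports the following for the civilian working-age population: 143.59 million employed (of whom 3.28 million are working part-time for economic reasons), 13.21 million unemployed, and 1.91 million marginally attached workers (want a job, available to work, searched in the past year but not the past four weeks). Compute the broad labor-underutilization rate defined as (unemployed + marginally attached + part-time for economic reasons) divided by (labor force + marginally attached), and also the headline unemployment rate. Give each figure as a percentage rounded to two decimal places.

Labor force = 143.59 + 13.21 = 156.80 million.
Numerator = 13.21 + 1.91 + 3.28 = 18.40 million.
Denominator = 156.80 + 1.91 = 158.71 million.
Broad rate = 18.40 / 158.71 = 11.59%.
Headline unemployment rate = 13.21 / 156.80 = 8.42%.

Broad underutilization rate ≈ 11.59%; headline unemployment rate ≈ 8.42%.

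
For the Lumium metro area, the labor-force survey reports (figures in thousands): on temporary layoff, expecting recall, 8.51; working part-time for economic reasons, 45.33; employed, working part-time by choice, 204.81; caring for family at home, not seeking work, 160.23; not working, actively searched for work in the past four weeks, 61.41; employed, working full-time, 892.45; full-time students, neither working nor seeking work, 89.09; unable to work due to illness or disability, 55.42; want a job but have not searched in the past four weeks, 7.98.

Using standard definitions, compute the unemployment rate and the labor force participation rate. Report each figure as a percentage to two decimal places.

Employed = 45.33 + 204.81 + 892.45 = 1,142.59 thousand (anyone who worked, including part-time for economic reasons, counts as employed).
Unemployed = 8.51 + 61.41 = 69.92 thousand (jobless and actively searching, or on temporary layoff).
Labor force = 1,142.59 + 69.92 = 1,212.51 thousand.
Not in labor force = 160.23 + 89.09 + 55.42 + 7.98 = 312.72 thousand (those not working and not actively searching are outside the labor force — including those who want a job but have given up searching).
Civilian working-age population = 1,212.51 + 312.72 = 1,525.23 thousand.
Unemployment rate = 69.92 / 1,212.51 = 5.77%.
Labor force participation rate = 1,212.51 / 1,525.23 = 79.50%.

Unemployment rate ≈ 5.77%; labor force participation rate ≈ 79.50%.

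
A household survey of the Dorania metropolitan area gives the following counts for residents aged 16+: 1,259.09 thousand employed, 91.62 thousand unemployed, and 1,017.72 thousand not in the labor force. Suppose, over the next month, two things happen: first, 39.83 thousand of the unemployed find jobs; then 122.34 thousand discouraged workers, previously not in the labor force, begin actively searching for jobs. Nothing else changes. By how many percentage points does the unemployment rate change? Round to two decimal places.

Initially, labor force = 1,259.09 + 91.62 = 1,350.71 thousand, so u = 91.62/1,350.71 = 6.78%.
After the first change, unemployed falls and employed rises by 39.83; labor force unchanged → E = 1,298.92, U = 51.79, labor force = 1,350.71 thousand.
After the second change, unemployed and labor force both rise by 122.34 → E = 1,298.92, U = 174.13, labor force = 1,473.05 thousand.
New unemployment rate = 174.13 / 1,473.05 = 11.82%.
Change = 11.82% − 6.78% = +5.04 percentage points.

The unemployment rate changes by +5.04 percentage points.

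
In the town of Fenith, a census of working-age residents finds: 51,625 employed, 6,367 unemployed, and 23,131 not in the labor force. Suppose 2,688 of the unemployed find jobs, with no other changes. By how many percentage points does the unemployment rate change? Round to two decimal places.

Initially, labor force = 51,625 + 6,367 = 57,992, so u = 6,367/57,992 = 10.98%.
After the change, unemployed falls and employed rises by 2,688; labor force unchanged → E = 54,313, U = 3,679, labor force = 57,992.
New unemployment rate = 3,679 / 57,992 = 6.34%.
Change = 6.34% − 10.98% = −4.64 percentage points.

The unemployment rate changes by −4.64 percentage points.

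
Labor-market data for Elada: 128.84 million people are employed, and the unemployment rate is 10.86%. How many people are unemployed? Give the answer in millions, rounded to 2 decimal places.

Let U be the number unemployed. The labor force is E + U, and U/(E+U) = 0.1086.
So U = 0.1086 × 128.84 / (1 − 0.1086) = 13.9920 / 0.8914 ≈ 15.70 million.

About 15.70 million are unemployed.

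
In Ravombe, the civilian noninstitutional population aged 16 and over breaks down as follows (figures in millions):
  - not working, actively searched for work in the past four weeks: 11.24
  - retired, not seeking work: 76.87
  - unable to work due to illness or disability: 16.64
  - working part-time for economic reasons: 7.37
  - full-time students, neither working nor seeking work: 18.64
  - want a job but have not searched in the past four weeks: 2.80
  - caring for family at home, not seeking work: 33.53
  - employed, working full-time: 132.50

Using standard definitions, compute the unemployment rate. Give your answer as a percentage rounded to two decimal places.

Employed = 7.37 + 132.50 = 139.87 million (anyone who worked, including part-time for economic reasons, counts as employed).
Unemployed = 11.24 million.
Labor force = 139.87 + 11.24 = 151.11 million.
Unemployment rate = 11.24 / 151.11 = 7.44%.

Unemployment rate ≈ 7.44%.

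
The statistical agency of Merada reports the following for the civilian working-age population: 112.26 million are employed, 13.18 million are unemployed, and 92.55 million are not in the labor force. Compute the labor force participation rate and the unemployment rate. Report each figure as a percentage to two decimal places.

Labor force participation rate ≈ 57.54%; unemployment rate ≈ 10.51%.

Labor force = employed + unemployed = 112.26 + 13.18 = 125.44 million.
Working-age population = 125.44 + 92.55 = 217.99 million.
Unemployment rate = 13.18 / 125.44 = 10.51%.
Labor force participation rate = 125.44 / 217.99 = 57.54%.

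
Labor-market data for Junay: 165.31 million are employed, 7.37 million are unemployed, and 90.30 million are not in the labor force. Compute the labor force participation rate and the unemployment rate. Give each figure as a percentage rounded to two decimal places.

Labor force = employed + unemployed = 165.31 + 7.37 = 172.68 million.
Working-age population = 172.68 + 90.30 = 262.98 million.
Unemployment rate = 7.37 / 172.68 = 4.27%.
Labor force participation rate = 172.68 / 262.98 = 65.66%.

Labor force participation rate ≈ 65.66%; unemployment rate ≈ 4.27%.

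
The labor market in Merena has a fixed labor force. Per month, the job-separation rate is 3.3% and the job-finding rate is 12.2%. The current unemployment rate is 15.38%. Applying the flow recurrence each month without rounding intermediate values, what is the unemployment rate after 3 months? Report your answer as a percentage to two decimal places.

Unemployment rate after three months ≈ 17.72%.

With a fixed labor force, u_{t+1} = u_t + s·(1−u_t) − f·u_t = u_t·(1−s−f) + s.
Here 1−s−f = 0.845 and s = 0.033.
u_1 = 0.153800 × 0.845 + 0.033 = 0.162961.
u_2 = 0.162961 × 0.845 + 0.033 = 0.170702.
u_3 = 0.170702 × 0.845 + 0.033 = 0.177243.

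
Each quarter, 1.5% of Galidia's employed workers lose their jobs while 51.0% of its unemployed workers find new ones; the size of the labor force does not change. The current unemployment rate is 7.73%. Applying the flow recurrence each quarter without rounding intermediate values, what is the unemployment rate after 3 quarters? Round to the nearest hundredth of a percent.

With a fixed labor force, u_{t+1} = u_t + s·(1−u_t) − f·u_t = u_t·(1−s−f) + s.
Here 1−s−f = 0.475 and s = 0.015.
u_1 = 0.077300 × 0.475 + 0.015 = 0.051717.
u_2 = 0.051717 × 0.475 + 0.015 = 0.039566.
u_3 = 0.039566 × 0.475 + 0.015 = 0.033794.

Unemployment rate after three quarters ≈ 3.38%.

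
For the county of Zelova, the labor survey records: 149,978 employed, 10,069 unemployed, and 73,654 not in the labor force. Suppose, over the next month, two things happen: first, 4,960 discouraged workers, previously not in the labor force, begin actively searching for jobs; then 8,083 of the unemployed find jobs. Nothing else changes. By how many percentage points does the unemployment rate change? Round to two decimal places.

The unemployment rate changes by −2.08 percentage points.

Initially, labor force = 149,978 + 10,069 = 160,047, so u = 10,069/160,047 = 6.29%.
After the first change, unemployed and labor force both rise by 4,960 → E = 149,978, U = 15,029, labor force = 165,007.
After the second change, unemployed falls and employed rises by 8,083; labor force unchanged → E = 158,061, U = 6,946, labor force = 165,007.
New unemployment rate = 6,946 / 165,007 = 4.21%.
Change = 4.21% − 6.29% = −2.08 percentage points.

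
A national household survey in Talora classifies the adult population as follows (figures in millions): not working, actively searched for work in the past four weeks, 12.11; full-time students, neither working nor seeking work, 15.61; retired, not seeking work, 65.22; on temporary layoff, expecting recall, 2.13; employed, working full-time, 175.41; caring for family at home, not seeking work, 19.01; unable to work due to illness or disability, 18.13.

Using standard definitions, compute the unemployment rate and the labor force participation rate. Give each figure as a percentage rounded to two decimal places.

Unemployment rate ≈ 7.51%; labor force participation rate ≈ 61.65%.

Employed = 175.41 million.
Unemployed = 12.11 + 2.13 = 14.24 million (jobless and actively searching, or on temporary layoff).
Labor force = 175.41 + 14.24 = 189.65 million.
Not in labor force = 15.61 + 65.22 + 19.01 + 18.13 = 117.97 million (those not working and not actively searching are outside the labor force).
Civilian working-age population = 189.65 + 117.97 = 307.62 million.
Unemployment rate = 14.24 / 189.65 = 7.51%.
Labor force participation rate = 189.65 / 307.62 = 61.65%.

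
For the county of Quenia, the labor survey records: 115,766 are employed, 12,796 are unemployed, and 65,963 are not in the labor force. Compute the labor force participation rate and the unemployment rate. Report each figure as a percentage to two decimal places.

Labor force = employed + unemployed = 115,766 + 12,796 = 128,562.
Working-age population = 128,562 + 65,963 = 194,525.
Unemployment rate = 12,796 / 128,562 = 9.95%.
Labor force participation rate = 128,562 / 194,525 = 66.09%.

Labor force participation rate ≈ 66.09%; unemployment rate ≈ 9.95%.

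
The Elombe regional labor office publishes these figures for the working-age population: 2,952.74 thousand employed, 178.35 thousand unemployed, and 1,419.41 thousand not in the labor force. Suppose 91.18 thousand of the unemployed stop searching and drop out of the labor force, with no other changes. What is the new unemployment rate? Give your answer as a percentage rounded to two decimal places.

Initially, labor force = 2,952.74 + 178.35 = 3,131.09 thousand, so u = 178.35/3,131.09 = 5.70%.
After the change, unemployed and labor force both fall by 91.18 → E = 2,952.74, U = 87.17, labor force = 3,039.91 thousand.
New unemployment rate = 87.17 / 3,039.91 = 2.87%.

New unemployment rate ≈ 2.87%.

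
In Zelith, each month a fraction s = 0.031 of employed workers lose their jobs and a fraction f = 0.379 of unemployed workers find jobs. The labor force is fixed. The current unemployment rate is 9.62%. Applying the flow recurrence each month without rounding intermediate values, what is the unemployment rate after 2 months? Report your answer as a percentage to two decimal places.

With a fixed labor force, u_{t+1} = u_t + s·(1−u_t) − f·u_t = u_t·(1−s−f) + s.
Here 1−s−f = 0.590 and s = 0.031.
u_1 = 0.096200 × 0.590 + 0.031 = 0.087758.
u_2 = 0.087758 × 0.590 + 0.031 = 0.082777.

Unemployment rate after two months ≈ 8.28%.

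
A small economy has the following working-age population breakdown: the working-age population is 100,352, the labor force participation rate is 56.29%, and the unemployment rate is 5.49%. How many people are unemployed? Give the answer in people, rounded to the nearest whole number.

Labor force = 0.5629 × 100,352 = 56,488.
Unemployed = 0.0549 × 56,488 ≈ 3,101.

About 3,101 are unemployed.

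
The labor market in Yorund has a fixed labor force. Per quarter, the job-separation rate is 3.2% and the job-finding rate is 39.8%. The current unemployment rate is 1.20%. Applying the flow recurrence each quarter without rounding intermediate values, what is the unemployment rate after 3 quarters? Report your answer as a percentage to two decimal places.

Unemployment rate after three quarters ≈ 6.29%.

With a fixed labor force, u_{t+1} = u_t + s·(1−u_t) − f·u_t = u_t·(1−s−f) + s.
Here 1−s−f = 0.570 and s = 0.032.
u_1 = 0.012000 × 0.570 + 0.032 = 0.038840.
u_2 = 0.038840 × 0.570 + 0.032 = 0.054139.
u_3 = 0.054139 × 0.570 + 0.032 = 0.062859.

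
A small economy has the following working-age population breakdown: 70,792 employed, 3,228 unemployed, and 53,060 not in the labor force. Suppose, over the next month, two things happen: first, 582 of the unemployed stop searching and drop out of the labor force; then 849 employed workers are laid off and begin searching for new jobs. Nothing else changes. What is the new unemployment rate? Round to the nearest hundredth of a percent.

New unemployment rate ≈ 4.76%.

Initially, labor force = 70,792 + 3,228 = 74,020, so u = 3,228/74,020 = 4.36%.
After the first change, unemployed and labor force both fall by 582 → E = 70,792, U = 2,646, labor force = 73,438.
After the second change, employed falls and unemployed rises by 849; labor force unchanged → E = 69,943, U = 3,495, labor force = 73,438.
New unemployment rate = 3,495 / 73,438 = 4.76%.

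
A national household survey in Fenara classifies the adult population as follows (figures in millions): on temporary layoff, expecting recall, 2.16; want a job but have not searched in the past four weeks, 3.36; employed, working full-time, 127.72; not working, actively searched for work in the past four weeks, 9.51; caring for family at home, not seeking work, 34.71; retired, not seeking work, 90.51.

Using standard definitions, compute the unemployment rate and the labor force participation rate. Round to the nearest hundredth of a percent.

Unemployment rate ≈ 8.37%; labor force participation rate ≈ 52.02%.

Employed = 127.72 million.
Unemployed = 2.16 + 9.51 = 11.67 million (jobless and actively searching, or on temporary layoff).
Labor force = 127.72 + 11.67 = 139.39 million.
Not in labor force = 3.36 + 34.71 + 90.51 = 128.58 million (those not working and not actively searching are outside the labor force — including those who want a job but have given up searching).
Civilian working-age population = 139.39 + 128.58 = 267.97 million.
Unemployment rate = 11.67 / 139.39 = 8.37%.
Labor force participation rate = 139.39 / 267.97 = 52.02%.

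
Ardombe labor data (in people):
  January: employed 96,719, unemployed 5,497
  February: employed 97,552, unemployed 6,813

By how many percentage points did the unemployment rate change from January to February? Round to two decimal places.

The unemployment rate changed by +1.15 percentage points.

January: labor force = 96,719 + 5,497 = 102,216; u = 5,497/102,216 = 5.38%.
February: labor force = 97,552 + 6,813 = 104,365; u = 6,813/104,365 = 6.53%.
Change = 6.53% − 5.38% = +1.15 pp.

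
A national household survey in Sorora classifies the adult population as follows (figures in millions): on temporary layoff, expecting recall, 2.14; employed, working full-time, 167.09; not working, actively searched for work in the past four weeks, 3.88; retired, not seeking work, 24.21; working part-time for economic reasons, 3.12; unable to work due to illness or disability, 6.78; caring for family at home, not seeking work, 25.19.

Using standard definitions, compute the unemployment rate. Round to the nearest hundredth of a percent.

Employed = 167.09 + 3.12 = 170.21 million (anyone who worked, including part-time for economic reasons, counts as employed).
Unemployed = 2.14 + 3.88 = 6.02 million (jobless and actively searching, or on temporary layoff).
Labor force = 170.21 + 6.02 = 176.23 million.
Unemployment rate = 6.02 / 176.23 = 3.42%.

Unemployment rate ≈ 3.42%.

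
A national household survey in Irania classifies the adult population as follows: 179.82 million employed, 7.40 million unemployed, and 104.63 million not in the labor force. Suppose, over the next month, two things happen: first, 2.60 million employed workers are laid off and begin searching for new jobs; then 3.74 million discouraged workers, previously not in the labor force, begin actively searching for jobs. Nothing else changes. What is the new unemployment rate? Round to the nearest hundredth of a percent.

New unemployment rate ≈ 7.20%.

Initially, labor force = 179.82 + 7.40 = 187.22 million, so u = 7.40/187.22 = 3.95%.
After the first change, employed falls and unemployed rises by 2.60; labor force unchanged → E = 177.22, U = 10.00, labor force = 187.22 million.
After the second change, unemployed and labor force both rise by 3.74 → E = 177.22, U = 13.74, labor force = 190.96 million.
New unemployment rate = 13.74 / 190.96 = 7.20%.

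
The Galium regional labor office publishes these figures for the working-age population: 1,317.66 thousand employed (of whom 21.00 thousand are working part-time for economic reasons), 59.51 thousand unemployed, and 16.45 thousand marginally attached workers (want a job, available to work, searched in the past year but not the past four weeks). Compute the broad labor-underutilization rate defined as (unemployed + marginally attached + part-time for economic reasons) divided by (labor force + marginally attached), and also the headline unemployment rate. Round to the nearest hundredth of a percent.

Broad underutilization rate ≈ 6.96%; headline unemployment rate ≈ 4.32%.

Labor force = 1,317.66 + 59.51 = 1,377.17 thousand.
Numerator = 59.51 + 16.45 + 21.00 = 96.96 thousand.
Denominator = 1,377.17 + 16.45 = 1,393.62 thousand.
Broad rate = 96.96 / 1,393.62 = 6.96%.
Headline unemployment rate = 59.51 / 1,377.17 = 4.32%.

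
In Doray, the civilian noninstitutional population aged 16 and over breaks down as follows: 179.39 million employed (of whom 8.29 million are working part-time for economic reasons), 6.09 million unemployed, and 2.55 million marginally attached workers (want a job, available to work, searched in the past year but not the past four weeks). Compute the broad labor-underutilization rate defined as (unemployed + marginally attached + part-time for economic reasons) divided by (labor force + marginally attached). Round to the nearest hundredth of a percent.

Labor force = 179.39 + 6.09 = 185.48 million.
Numerator = 6.09 + 2.55 + 8.29 = 16.93 million.
Denominator = 185.48 + 2.55 = 188.03 million.
Broad rate = 16.93 / 188.03 = 9.00%.

Broad underutilization rate ≈ 9.00%.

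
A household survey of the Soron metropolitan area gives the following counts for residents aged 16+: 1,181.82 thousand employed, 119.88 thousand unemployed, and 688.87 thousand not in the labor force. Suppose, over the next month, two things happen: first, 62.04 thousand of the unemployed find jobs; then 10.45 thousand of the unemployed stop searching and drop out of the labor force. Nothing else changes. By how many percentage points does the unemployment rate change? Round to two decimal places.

Initially, labor force = 1,181.82 + 119.88 = 1,301.70 thousand, so u = 119.88/1,301.70 = 9.21%.
After the first change, unemployed falls and employed rises by 62.04; labor force unchanged → E = 1,243.86, U = 57.84, labor force = 1,301.70 thousand.
After the second change, unemployed and labor force both fall by 10.45 → E = 1,243.86, U = 47.39, labor force = 1,291.25 thousand.
New unemployment rate = 47.39 / 1,291.25 = 3.67%.
Change = 3.67% − 9.21% = −5.54 percentage points.

The unemployment rate changes by −5.54 percentage points.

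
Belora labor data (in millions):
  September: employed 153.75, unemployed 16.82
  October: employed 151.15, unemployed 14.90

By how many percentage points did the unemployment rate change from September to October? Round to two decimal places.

September: labor force = 153.75 + 16.82 = 170.57; u = 16.82/170.57 = 9.86%.
October: labor force = 151.15 + 14.90 = 166.05; u = 14.90/166.05 = 8.97%.
Change = 8.97% − 9.86% = −0.89 pp.

The unemployment rate changed by −0.89 percentage points.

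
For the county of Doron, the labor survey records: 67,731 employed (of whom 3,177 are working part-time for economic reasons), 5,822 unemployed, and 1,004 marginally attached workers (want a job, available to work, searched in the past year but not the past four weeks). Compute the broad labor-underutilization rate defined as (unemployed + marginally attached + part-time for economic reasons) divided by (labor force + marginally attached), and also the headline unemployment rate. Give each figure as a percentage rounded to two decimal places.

Broad underutilization rate ≈ 13.42%; headline unemployment rate ≈ 7.92%.

Labor force = 67,731 + 5,822 = 73,553.
Numerator = 5,822 + 1,004 + 3,177 = 10,003.
Denominator = 73,553 + 1,004 = 74,557.
Broad rate = 10,003 / 74,557 = 13.42%.
Headline unemployment rate = 5,822 / 73,553 = 7.92%.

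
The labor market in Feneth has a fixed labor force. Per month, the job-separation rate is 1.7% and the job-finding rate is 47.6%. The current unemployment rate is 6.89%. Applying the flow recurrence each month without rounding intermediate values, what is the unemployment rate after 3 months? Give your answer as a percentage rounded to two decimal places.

Unemployment rate after three months ≈ 3.90%.

With a fixed labor force, u_{t+1} = u_t + s·(1−u_t) − f·u_t = u_t·(1−s−f) + s.
Here 1−s−f = 0.507 and s = 0.017.
u_1 = 0.068900 × 0.507 + 0.017 = 0.051932.
u_2 = 0.051932 × 0.507 + 0.017 = 0.043330.
u_3 = 0.043330 × 0.507 + 0.017 = 0.038968.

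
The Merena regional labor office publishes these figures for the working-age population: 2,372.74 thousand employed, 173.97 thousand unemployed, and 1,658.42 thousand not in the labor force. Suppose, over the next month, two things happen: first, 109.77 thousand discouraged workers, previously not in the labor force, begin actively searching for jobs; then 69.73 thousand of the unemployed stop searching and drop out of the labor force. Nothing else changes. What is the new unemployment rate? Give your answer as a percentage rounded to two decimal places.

Initially, labor force = 2,372.74 + 173.97 = 2,546.71 thousand, so u = 173.97/2,546.71 = 6.83%.
After the first change, unemployed and labor force both rise by 109.77 → E = 2,372.74, U = 283.74, labor force = 2,656.48 thousand.
After the second change, unemployed and labor force both fall by 69.73 → E = 2,372.74, U = 214.01, labor force = 2,586.75 thousand.
New unemployment rate = 214.01 / 2,586.75 = 8.27%.

New unemployment rate ≈ 8.27%.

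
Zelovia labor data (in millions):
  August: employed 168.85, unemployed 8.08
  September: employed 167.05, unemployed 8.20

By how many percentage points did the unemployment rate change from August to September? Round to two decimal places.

August: labor force = 168.85 + 8.08 = 176.93; u = 8.08/176.93 = 4.57%.
September: labor force = 167.05 + 8.20 = 175.25; u = 8.20/175.25 = 4.68%.
Change = 4.68% − 4.57% = +0.11 pp.

The unemployment rate changed by +0.11 percentage points.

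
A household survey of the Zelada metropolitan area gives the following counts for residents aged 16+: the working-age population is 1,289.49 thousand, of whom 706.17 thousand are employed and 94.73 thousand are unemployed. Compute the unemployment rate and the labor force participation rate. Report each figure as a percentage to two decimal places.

Labor force = employed + unemployed = 706.17 + 94.73 = 800.90 thousand.
Unemployment rate = 94.73 / 800.90 = 11.83%.
Labor force participation rate = 800.90 / 1,289.49 = 62.11%.

Unemployment rate ≈ 11.83%; labor force participation rate ≈ 62.11%.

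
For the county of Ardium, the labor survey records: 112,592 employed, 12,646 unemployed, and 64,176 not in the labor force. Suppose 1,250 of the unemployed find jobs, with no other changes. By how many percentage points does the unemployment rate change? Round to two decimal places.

Initially, labor force = 112,592 + 12,646 = 125,238, so u = 12,646/125,238 = 10.10%.
After the change, unemployed falls and employed rises by 1,250; labor force unchanged → E = 113,842, U = 11,396, labor force = 125,238.
New unemployment rate = 11,396 / 125,238 = 9.10%.
Change = 9.10% − 10.10% = −1.00 percentage points.

The unemployment rate changes by −1.00 percentage points.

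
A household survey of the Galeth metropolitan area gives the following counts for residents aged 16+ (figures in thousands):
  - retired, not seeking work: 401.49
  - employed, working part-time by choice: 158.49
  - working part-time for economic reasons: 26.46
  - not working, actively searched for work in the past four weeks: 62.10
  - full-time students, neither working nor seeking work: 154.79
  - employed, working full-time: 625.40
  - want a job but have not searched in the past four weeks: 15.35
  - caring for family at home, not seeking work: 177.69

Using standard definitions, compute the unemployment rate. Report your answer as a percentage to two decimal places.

Employed = 158.49 + 26.46 + 625.40 = 810.35 thousand (anyone who worked, including part-time for economic reasons, counts as employed).
Unemployed = 62.10 thousand.
Labor force = 810.35 + 62.10 = 872.45 thousand.
Unemployment rate = 62.10 / 872.45 = 7.12%.

Unemployment rate ≈ 7.12%.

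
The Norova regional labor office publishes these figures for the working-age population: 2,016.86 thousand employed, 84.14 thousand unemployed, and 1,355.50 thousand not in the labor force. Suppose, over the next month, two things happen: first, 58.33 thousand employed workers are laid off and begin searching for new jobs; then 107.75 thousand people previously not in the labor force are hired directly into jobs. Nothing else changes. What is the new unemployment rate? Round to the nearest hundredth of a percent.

Initially, labor force = 2,016.86 + 84.14 = 2,101.00 thousand, so u = 84.14/2,101.00 = 4.00%.
After the first change, employed falls and unemployed rises by 58.33; labor force unchanged → E = 1,958.53, U = 142.47, labor force = 2,101.00 thousand.
After the second change, employed and labor force both rise by 107.75; unemployed unchanged → E = 2,066.28, U = 142.47, labor force = 2,208.75 thousand.
New unemployment rate = 142.47 / 2,208.75 = 6.45%.

New unemployment rate ≈ 6.45%.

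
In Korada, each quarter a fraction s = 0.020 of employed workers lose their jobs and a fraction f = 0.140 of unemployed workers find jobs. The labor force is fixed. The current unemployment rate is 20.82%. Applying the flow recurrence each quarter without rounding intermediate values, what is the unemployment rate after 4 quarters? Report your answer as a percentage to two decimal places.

With a fixed labor force, u_{t+1} = u_t + s·(1−u_t) − f·u_t = u_t·(1−s−f) + s.
Here 1−s−f = 0.840 and s = 0.020.
u_1 = 0.208200 × 0.840 + 0.020 = 0.194888.
u_2 = 0.194888 × 0.840 + 0.020 = 0.183706.
u_3 = 0.183706 × 0.840 + 0.020 = 0.174313.
u_4 = 0.174313 × 0.840 + 0.020 = 0.166423.

Unemployment rate after four quarters ≈ 16.64%.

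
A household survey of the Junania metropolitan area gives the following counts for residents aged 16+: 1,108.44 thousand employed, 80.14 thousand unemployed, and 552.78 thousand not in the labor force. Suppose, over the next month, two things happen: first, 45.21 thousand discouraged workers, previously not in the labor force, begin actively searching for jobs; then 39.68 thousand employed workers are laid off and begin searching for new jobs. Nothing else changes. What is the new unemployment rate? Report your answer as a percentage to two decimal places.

Initially, labor force = 1,108.44 + 80.14 = 1,188.58 thousand, so u = 80.14/1,188.58 = 6.74%.
After the first change, unemployed and labor force both rise by 45.21 → E = 1,108.44, U = 125.35, labor force = 1,233.79 thousand.
After the second change, employed falls and unemployed rises by 39.68; labor force unchanged → E = 1,068.76, U = 165.03, labor force = 1,233.79 thousand.
New unemployment rate = 165.03 / 1,233.79 = 13.38%.

New unemployment rate ≈ 13.38%.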